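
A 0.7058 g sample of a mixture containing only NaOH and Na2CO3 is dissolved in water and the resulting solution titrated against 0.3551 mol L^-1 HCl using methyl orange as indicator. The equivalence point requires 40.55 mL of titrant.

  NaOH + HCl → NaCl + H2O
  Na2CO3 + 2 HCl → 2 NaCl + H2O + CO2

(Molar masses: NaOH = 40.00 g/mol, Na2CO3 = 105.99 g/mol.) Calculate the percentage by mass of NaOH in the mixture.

24.99 %

n(HCl) = 0.04055 × 0.3551 = 0.01440 mol
Let x = n(NaOH), y = n(Na2CO3).
Titrant: 1x + 2y = 0.01440;  mass: 40.00x + 105.99y = 0.7058
Solving, x = 4.409 × 10^-3 mol, y = 4.995 × 10^-3 mol
mass of NaOH = 4.409 × 10^-3 × 40.00 = 0.1763 g
% NaOH = 0.1763 / 0.7058 × 100 = 24.99 %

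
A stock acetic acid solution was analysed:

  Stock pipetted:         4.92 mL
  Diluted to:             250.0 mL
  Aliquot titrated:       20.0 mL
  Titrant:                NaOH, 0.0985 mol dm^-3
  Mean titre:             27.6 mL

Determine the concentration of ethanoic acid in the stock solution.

CH3COOH + NaOH → CH3COONa + H2O
n(NaOH) = 0.0276 × 0.0985 = 2.72 × 10^-3 mol
n(CH3COOH) in the aliquot = 2.72 × 10^-3 mol (1:1 ratio)
[CH3COOH]_dilute = 2.72 × 10^-3 / 0.0200 = 0.136 mol/L
Dilution factor = 250.0 / 4.92 = 50.81
[CH3COOH]_stock = 0.136 × 50.81 = 6.91 mol/L

6.91 mol/L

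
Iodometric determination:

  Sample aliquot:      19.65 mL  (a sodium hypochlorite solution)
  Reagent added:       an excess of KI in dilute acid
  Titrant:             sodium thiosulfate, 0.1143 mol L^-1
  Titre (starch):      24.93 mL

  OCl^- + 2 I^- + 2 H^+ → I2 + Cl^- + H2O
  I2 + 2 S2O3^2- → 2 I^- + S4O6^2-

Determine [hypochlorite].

n(S2O3^2-) = 0.02493 × 0.1143 = 2.849 × 10^-3 mol
n(I2) = n(S2O3^2-)/2 = 1.425 × 10^-3 mol
n(OCl^-) in the aliquot = 1.425 × 10^-3 mol (1:1 ratio)
[OCl^-] = 1.425 × 10^-3 / 0.01965 = 0.07251 mol/L

0.07251 mol/L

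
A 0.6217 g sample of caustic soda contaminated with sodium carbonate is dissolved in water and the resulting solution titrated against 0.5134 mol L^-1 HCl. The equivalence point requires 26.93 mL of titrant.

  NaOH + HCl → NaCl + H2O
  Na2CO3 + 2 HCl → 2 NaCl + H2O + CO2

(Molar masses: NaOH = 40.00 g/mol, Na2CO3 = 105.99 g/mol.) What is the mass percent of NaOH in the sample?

n(HCl) = 0.02693 × 0.5134 = 0.01383 mol
Let x = n(NaOH), y = n(Na2CO3).
Titrant: 1x + 2y = 0.01383;  mass: 40.00x + 105.99y = 0.6217
Solving, x = 8.542 × 10^-3 mol, y = 2.642 × 10^-3 mol
mass of NaOH = 8.542 × 10^-3 × 40.00 = 0.3417 g
% NaOH = 0.3417 / 0.6217 × 100 = 54.96 %

54.96 %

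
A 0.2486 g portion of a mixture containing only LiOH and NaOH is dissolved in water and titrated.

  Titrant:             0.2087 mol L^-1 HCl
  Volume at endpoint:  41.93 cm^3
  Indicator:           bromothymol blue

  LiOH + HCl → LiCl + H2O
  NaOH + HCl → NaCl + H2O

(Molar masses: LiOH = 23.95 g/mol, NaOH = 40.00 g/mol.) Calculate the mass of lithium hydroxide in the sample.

0.1514 g

n(HCl) = 0.04193 × 0.2087 = 8.751 × 10^-3 mol
Let x = n(LiOH), y = n(NaOH).
Titrant: 1x + 1y = 8.751 × 10^-3;  mass: 23.95x + 40.00y = 0.2486
Solving, x = 6.320 × 10^-3 mol, y = 2.431 × 10^-3 mol
mass of LiOH = 6.320 × 10^-3 × 23.95 = 0.1514 g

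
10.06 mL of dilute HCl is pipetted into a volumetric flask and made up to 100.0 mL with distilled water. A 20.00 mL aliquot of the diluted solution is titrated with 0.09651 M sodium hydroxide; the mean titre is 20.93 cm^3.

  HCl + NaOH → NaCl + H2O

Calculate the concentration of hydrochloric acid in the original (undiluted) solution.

1.004 M

n(NaOH) = 0.02093 × 0.09651 = 2.020 × 10^-3 mol
n(HCl) in the aliquot = 2.020 × 10^-3 mol (1:1 ratio)
[HCl]_dilute = 2.020 × 10^-3 / 0.02000 = 0.1010 mol/L
Dilution factor = 100.0 / 10.06 = 9.940
[HCl]_stock = 0.1010 × 9.940 = 1.004 mol/L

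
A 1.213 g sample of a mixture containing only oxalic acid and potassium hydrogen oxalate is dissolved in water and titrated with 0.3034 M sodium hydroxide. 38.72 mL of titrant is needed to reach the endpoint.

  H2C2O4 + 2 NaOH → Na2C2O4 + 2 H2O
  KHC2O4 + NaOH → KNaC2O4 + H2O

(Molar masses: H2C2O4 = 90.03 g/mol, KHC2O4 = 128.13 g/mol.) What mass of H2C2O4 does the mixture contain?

0.1583 g

n(NaOH) = 0.03872 × 0.3034 = 0.01175 mol
Let x = n(H2C2O4), y = n(KHC2O4).
Titrant: 2x + 1y = 0.01175;  mass: 90.03x + 128.13y = 1.213
Solving, x = 1.758 × 10^-3 mol, y = 8.232 × 10^-3 mol
mass of H2C2O4 = 1.758 × 10^-3 × 90.03 = 0.1583 g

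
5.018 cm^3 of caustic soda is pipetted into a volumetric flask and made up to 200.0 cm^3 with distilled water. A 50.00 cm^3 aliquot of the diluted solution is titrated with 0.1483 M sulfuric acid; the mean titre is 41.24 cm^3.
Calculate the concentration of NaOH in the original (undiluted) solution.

9.750 M

2 NaOH + H2SO4 → Na2SO4 + 2 H2O
n(H2SO4) = 0.04124 × 0.1483 = 6.116 × 10^-3 mol
From the 2:1 ratio, n(NaOH) in the aliquot = 2/1 × 6.116 × 10^-3 = 0.01223 mol
[NaOH]_dilute = 0.01223 / 0.05000 = 0.2446 mol/L
Dilution factor = 200.0 / 5.018 = 39.86
[NaOH]_stock = 0.2446 × 39.86 = 9.750 mol/L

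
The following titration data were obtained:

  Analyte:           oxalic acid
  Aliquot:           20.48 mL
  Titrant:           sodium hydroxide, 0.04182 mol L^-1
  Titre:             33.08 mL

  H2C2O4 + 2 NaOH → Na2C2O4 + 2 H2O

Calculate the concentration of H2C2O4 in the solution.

0.03377 mol/L

n(NaOH) = 0.03308 L × 0.04182 mol/L = 1.383 × 10^-3 mol
From the 1:2 mole ratio, n(H2C2O4) = 1/2 × 1.383 × 10^-3 = 6.917 × 10^-4 mol
[H2C2O4] = 6.917 × 10^-4 mol / 0.02048 L = 0.03377 mol/L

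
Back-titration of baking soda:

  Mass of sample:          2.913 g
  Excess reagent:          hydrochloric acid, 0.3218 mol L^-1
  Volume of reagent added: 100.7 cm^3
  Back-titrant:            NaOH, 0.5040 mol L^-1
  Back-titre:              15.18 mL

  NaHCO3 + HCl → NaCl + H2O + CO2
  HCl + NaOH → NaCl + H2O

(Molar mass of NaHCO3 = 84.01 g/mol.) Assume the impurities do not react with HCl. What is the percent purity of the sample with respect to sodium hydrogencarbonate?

71.39 %

n(HCl) added = 0.1007 × 0.3218 = 0.03241 mol
n(NaOH) used in back-titration = 0.01518 × 0.5040 = 7.651 × 10^-3 mol
n(HCl) left over = 7.651 × 10^-3 mol (1:1 ratio)
n(HCl) consumed by analyte = 0.03241 − 7.651 × 10^-3 = 0.02475 mol
n(NaHCO3) = 0.02475 mol (1:1 ratio)
mass of NaHCO3 = 0.02475 × 84.01 = 2.080 g
% NaHCO3 = 2.080 / 2.913 × 100 = 71.39 %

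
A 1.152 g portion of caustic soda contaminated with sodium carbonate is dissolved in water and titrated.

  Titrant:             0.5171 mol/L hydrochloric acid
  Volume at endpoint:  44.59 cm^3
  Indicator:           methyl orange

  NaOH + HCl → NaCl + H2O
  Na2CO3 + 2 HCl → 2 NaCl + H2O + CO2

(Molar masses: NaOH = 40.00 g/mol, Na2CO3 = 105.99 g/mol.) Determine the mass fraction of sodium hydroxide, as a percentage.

18.69 %

n(HCl) = 0.04459 × 0.5171 = 0.02306 mol
Let x = n(NaOH), y = n(Na2CO3).
Titrant: 1x + 2y = 0.02306;  mass: 40.00x + 105.99y = 1.152
Solving, x = 5.381 × 10^-3 mol, y = 8.838 × 10^-3 mol
mass of NaOH = 5.381 × 10^-3 × 40.00 = 0.2153 g
% NaOH = 0.2153 / 1.152 × 100 = 18.69 %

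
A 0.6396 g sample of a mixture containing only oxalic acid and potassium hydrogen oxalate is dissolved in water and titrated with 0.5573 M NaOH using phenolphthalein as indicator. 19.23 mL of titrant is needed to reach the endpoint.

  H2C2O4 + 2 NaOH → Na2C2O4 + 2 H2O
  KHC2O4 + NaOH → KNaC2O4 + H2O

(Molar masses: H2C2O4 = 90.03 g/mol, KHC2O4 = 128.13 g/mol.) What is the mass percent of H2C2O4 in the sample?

n(NaOH) = 0.01923 × 0.5573 = 0.01072 mol
Let x = n(H2C2O4), y = n(KHC2O4).
Titrant: 2x + 1y = 0.01072;  mass: 90.03x + 128.13y = 0.6396
Solving, x = 4.413 × 10^-3 mol, y = 1.891 × 10^-3 mol
mass of H2C2O4 = 4.413 × 10^-3 × 90.03 = 0.3973 g
% H2C2O4 = 0.3973 / 0.6396 × 100 = 62.12 %

62.12 %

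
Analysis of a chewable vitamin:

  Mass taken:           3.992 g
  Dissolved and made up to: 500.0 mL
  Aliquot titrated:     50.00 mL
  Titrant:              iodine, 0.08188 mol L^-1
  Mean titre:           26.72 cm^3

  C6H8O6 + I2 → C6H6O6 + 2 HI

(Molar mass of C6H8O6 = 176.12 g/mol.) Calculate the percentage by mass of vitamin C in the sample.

96.52 %

n(I2) per titration = 0.02672 × 0.08188 = 2.188 × 10^-3 mol
n(C6H8O6) in each aliquot = 2.188 × 10^-3 mol (1:1 ratio)
n(C6H8O6) in the whole flask = 2.188 × 10^-3 × 500.0/50.00 = 0.02188 mol
mass of C6H8O6 = 0.02188 × 176.12 = 3.853 g
% C6H8O6 = 3.853 / 3.992 × 100 = 96.52 %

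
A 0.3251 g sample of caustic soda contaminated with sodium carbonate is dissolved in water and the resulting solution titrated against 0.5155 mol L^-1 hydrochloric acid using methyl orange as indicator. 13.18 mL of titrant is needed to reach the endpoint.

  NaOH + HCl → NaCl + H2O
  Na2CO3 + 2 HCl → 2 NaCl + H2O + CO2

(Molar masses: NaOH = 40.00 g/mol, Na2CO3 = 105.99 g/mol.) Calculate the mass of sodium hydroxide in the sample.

0.1076 g

n(HCl) = 0.01318 × 0.5155 = 6.794 × 10^-3 mol
Let x = n(NaOH), y = n(Na2CO3).
Titrant: 1x + 2y = 6.794 × 10^-3;  mass: 40.00x + 105.99y = 0.3251
Solving, x = 2.691 × 10^-3 mol, y = 2.052 × 10^-3 mol
mass of NaOH = 2.691 × 10^-3 × 40.00 = 0.1076 g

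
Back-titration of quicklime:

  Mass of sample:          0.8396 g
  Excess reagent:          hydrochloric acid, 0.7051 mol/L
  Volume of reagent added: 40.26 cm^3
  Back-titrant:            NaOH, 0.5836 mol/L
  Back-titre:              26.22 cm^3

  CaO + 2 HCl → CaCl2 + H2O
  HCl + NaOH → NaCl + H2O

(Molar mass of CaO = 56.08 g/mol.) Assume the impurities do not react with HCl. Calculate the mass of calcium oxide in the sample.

n(HCl) added = 0.04026 × 0.7051 = 0.02839 mol
n(NaOH) used in back-titration = 0.02622 × 0.5836 = 0.01530 mol
n(HCl) left over = 0.01530 mol (1:1 ratio)
n(HCl) consumed by analyte = 0.02839 − 0.01530 = 0.01309 mol
From the 1:2 ratio, n(CaO) = 1/2 × 0.01309 = 6.543 × 10^-3 mol
mass of CaO = 6.543 × 10^-3 × 56.08 = 0.3669 g

0.3669 g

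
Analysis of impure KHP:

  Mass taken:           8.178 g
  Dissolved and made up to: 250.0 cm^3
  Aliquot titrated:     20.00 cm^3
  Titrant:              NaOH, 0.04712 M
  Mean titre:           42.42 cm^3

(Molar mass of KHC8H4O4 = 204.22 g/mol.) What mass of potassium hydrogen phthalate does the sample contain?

KHC8H4O4 + NaOH → KNaC8H4O4 + H2O
n(NaOH) per titration = 0.04242 × 0.04712 = 1.999 × 10^-3 mol
n(KHC8H4O4) in each aliquot = 1.999 × 10^-3 mol (1:1 ratio)
n(KHC8H4O4) in the whole flask = 1.999 × 10^-3 × 250.0/20.00 = 0.02499 mol
mass of KHC8H4O4 = 0.02499 × 204.22 = 5.103 g

5.103 g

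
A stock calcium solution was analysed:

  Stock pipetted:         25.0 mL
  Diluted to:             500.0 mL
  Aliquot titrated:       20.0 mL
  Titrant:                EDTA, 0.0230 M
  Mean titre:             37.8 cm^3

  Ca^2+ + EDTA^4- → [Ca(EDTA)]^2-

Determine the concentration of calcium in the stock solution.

0.869 M

n(EDTA) = 0.0378 × 0.0230 = 8.69 × 10^-4 mol
n(Ca2+) in the aliquot = 8.69 × 10^-4 mol (1:1 ratio)
[Ca2+]_dilute = 8.69 × 10^-4 / 0.0200 = 0.0435 mol/L
Dilution factor = 500.0 / 25.0 = 20.00
[Ca2+]_stock = 0.0435 × 20.00 = 0.869 mol/L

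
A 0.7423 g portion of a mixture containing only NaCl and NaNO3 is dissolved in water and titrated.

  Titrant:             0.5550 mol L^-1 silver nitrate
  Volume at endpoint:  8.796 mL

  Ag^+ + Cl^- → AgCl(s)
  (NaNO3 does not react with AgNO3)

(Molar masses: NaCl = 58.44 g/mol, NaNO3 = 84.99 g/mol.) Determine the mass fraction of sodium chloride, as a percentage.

n(AgNO3) = 0.008796 × 0.5550 = 4.882 × 10^-3 mol
Let x = n(NaCl), y = n(NaNO3).
Titrant: 1x = 4.882 × 10^-3;  mass: 58.44x + 84.99y = 0.7423
Solving, x = 4.882 × 10^-3 mol, y = 5.377 × 10^-3 mol
mass of NaCl = 4.882 × 10^-3 × 58.44 = 0.2853 g
% NaCl = 0.2853 / 0.7423 × 100 = 38.43 %

38.43 %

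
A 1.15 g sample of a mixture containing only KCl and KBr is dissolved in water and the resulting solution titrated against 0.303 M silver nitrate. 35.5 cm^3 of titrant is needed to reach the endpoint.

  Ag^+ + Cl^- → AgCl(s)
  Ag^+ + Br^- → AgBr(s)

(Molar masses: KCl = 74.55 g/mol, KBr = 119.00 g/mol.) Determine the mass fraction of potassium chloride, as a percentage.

19.0 %

n(AgNO3) = 0.0355 × 0.303 = 0.0108 mol
Let x = n(KCl), y = n(KBr).
Titrant: 1x + 1y = 0.0108;  mass: 74.55x + 119.00y = 1.15
Solving, x = 2.93 × 10^-3 mol, y = 7.83 × 10^-3 mol
mass of KCl = 2.93 × 10^-3 × 74.55 = 0.218 g
% KCl = 0.218 / 1.15 × 100 = 19.0 %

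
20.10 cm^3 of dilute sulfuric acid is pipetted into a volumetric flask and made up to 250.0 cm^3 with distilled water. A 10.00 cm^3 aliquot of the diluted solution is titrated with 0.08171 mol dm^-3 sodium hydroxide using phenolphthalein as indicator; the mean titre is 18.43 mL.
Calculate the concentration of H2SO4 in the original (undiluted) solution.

0.9365 mol/L

H2SO4 + 2 NaOH → Na2SO4 + 2 H2O
n(NaOH) = 0.01843 × 0.08171 = 1.506 × 10^-3 mol
From the 1:2 ratio, n(H2SO4) in the aliquot = 1/2 × 1.506 × 10^-3 = 7.530 × 10^-4 mol
[H2SO4]_dilute = 7.530 × 10^-4 / 0.01000 = 0.07530 mol/L
Dilution factor = 250.0 / 20.10 = 12.44
[H2SO4]_stock = 0.07530 × 12.44 = 0.9365 mol/L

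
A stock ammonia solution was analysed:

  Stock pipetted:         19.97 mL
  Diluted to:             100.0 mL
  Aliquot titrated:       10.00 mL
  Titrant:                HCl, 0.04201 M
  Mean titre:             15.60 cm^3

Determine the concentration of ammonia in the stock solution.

0.3282 M

NH3 + HCl → NH4Cl
n(HCl) = 0.01560 × 0.04201 = 6.554 × 10^-4 mol
n(NH3) in the aliquot = 6.554 × 10^-4 mol (1:1 ratio)
[NH3]_dilute = 6.554 × 10^-4 / 0.01000 = 0.06554 mol/L
Dilution factor = 100.0 / 19.97 = 5.008
[NH3]_stock = 0.06554 × 5.008 = 0.3282 mol/L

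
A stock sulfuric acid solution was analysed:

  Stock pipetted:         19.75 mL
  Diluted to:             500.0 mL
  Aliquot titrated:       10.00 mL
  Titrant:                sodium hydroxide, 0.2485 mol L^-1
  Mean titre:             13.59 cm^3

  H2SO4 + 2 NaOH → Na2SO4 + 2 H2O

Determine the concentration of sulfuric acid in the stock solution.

n(NaOH) = 0.01359 × 0.2485 = 3.377 × 10^-3 mol
From the 1:2 ratio, n(H2SO4) in the aliquot = 1/2 × 3.377 × 10^-3 = 1.689 × 10^-3 mol
[H2SO4]_dilute = 1.689 × 10^-3 / 0.01000 = 0.1689 mol/L
Dilution factor = 500.0 / 19.75 = 25.32
[H2SO4]_stock = 0.1689 × 25.32 = 4.275 mol/L

4.275 mol/L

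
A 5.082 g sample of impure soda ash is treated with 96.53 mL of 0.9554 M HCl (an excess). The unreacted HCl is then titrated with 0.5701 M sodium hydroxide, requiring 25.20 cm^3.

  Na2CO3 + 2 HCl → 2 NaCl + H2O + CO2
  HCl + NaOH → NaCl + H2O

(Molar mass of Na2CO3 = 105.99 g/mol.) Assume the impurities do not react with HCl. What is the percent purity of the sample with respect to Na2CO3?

n(HCl) added = 0.09653 × 0.9554 = 0.09222 mol
n(NaOH) used in back-titration = 0.02520 × 0.5701 = 0.01437 mol
n(HCl) left over = 0.01437 mol (1:1 ratio)
n(HCl) consumed by analyte = 0.09222 − 0.01437 = 0.07786 mol
From the 1:2 ratio, n(Na2CO3) = 1/2 × 0.07786 = 0.03893 mol
mass of Na2CO3 = 0.03893 × 105.99 = 4.126 g
% Na2CO3 = 4.126 / 5.082 × 100 = 81.19 %

81.19 %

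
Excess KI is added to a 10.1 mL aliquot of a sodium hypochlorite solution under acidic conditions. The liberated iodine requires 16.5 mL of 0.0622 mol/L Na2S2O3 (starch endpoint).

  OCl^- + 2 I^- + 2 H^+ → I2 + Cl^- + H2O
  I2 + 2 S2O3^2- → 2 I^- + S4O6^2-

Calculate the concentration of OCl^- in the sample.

n(S2O3^2-) = 0.0165 × 0.0622 = 1.03 × 10^-3 mol
n(I2) = n(S2O3^2-)/2 = 5.13 × 10^-4 mol
n(OCl^-) in the aliquot = 5.13 × 10^-4 mol (1:1 ratio)
[OCl^-] = 5.13 × 10^-4 / 0.0101 = 0.0508 mol/L

0.0508 mol/L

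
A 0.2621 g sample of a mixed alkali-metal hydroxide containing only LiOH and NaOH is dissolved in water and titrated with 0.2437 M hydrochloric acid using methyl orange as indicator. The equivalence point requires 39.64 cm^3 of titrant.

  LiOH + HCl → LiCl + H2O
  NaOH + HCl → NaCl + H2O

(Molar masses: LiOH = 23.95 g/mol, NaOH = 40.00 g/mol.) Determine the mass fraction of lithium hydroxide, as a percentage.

n(HCl) = 0.03964 × 0.2437 = 9.660 × 10^-3 mol
Let x = n(LiOH), y = n(NaOH).
Titrant: 1x + 1y = 9.660 × 10^-3;  mass: 23.95x + 40.00y = 0.2621
Solving, x = 7.745 × 10^-3 mol, y = 1.915 × 10^-3 mol
mass of LiOH = 7.745 × 10^-3 × 23.95 = 0.1855 g
% LiOH = 0.1855 / 0.2621 × 100 = 70.77 %

70.77 %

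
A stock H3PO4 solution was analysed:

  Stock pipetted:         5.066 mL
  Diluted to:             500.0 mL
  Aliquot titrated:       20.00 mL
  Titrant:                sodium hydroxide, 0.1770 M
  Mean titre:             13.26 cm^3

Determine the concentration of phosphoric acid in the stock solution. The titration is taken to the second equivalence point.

5.791 M

H3PO4 + 2 NaOH → Na2HPO4 + 2 H2O
n(NaOH) = 0.01326 × 0.1770 = 2.347 × 10^-3 mol
From the 1:2 ratio, n(H3PO4) in the aliquot = 1/2 × 2.347 × 10^-3 = 1.174 × 10^-3 mol
[H3PO4]_dilute = 1.174 × 10^-3 / 0.02000 = 0.05868 mol/L
Dilution factor = 500.0 / 5.066 = 98.70
[H3PO4]_stock = 0.05868 × 98.70 = 5.791 mol/L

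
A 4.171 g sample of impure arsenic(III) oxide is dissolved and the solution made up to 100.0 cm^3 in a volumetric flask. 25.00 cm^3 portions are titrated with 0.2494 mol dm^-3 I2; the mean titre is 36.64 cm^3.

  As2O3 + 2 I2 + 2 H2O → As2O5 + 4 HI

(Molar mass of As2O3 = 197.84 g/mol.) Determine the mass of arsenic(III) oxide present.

n(I2) per titration = 0.03664 × 0.2494 = 9.138 × 10^-3 mol
From the 1:2 ratio, n(As2O3) in each aliquot = 1/2 × 9.138 × 10^-3 = 4.569 × 10^-3 mol
n(As2O3) in the whole flask = 4.569 × 10^-3 × 100.0/25.00 = 0.01828 mol
mass of As2O3 = 0.01828 × 197.84 = 3.616 g

3.616 g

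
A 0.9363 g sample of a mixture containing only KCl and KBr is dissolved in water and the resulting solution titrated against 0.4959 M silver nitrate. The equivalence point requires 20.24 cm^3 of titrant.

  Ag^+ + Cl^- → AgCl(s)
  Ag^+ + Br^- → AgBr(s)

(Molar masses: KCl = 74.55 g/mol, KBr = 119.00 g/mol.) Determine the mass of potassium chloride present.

0.4329 g

n(AgNO3) = 0.02024 × 0.4959 = 0.01004 mol
Let x = n(KCl), y = n(KBr).
Titrant: 1x + 1y = 0.01004;  mass: 74.55x + 119.00y = 0.9363
Solving, x = 5.807 × 10^-3 mol, y = 4.230 × 10^-3 mol
mass of KCl = 5.807 × 10^-3 × 74.55 = 0.4329 g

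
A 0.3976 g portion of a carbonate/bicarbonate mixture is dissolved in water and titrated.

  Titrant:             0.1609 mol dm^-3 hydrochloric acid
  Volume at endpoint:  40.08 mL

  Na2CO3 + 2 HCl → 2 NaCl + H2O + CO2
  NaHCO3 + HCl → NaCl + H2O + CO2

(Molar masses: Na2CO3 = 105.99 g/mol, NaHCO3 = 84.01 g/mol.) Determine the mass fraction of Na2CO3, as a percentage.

n(HCl) = 0.04008 × 0.1609 = 6.449 × 10^-3 mol
Let x = n(Na2CO3), y = n(NaHCO3).
Titrant: 2x + 1y = 6.449 × 10^-3;  mass: 105.99x + 84.01y = 0.3976
Solving, x = 2.324 × 10^-3 mol, y = 1.800 × 10^-3 mol
mass of Na2CO3 = 2.324 × 10^-3 × 105.99 = 0.2463 g
% Na2CO3 = 0.2463 / 0.3976 × 100 = 61.96 %

61.96 %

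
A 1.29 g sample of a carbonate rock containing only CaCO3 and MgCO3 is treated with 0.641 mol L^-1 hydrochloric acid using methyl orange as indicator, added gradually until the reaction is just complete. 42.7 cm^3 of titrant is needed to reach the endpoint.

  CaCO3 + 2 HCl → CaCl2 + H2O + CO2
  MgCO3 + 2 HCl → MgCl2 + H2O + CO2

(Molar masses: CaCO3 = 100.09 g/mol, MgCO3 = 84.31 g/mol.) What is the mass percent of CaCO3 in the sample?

67.0 %

n(HCl) = 0.0427 × 0.641 = 0.0274 mol
Let x = n(CaCO3), y = n(MgCO3).
Titrant: 2x + 2y = 0.0274;  mass: 100.09x + 84.31y = 1.29
Solving, x = 8.63 × 10^-3 mol, y = 5.05 × 10^-3 mol
mass of CaCO3 = 8.63 × 10^-3 × 100.09 = 0.864 g
% CaCO3 = 0.864 / 1.29 × 100 = 67.0 %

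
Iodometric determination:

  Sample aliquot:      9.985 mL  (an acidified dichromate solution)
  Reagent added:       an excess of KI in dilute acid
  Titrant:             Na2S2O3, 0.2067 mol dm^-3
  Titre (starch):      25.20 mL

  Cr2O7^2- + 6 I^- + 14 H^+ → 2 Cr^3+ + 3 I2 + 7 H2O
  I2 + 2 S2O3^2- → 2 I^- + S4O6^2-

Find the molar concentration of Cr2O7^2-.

n(S2O3^2-) = 0.02520 × 0.2067 = 5.209 × 10^-3 mol
n(I2) = n(S2O3^2-)/2 = 2.604 × 10^-3 mol
From the 1:3 ratio, n(Cr2O7^2-) in the aliquot = 1/3 × 2.604 × 10^-3 = 8.681 × 10^-4 mol
[Cr2O7^2-] = 8.681 × 10^-4 / 0.009985 = 0.08694 mol/L

0.08694 mol/L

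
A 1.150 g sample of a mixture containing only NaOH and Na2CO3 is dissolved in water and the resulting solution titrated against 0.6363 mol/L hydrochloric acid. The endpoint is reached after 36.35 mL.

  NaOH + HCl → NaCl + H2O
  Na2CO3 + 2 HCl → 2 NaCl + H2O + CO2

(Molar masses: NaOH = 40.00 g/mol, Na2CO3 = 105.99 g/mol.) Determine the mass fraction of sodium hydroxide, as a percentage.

20.27 %

n(HCl) = 0.03635 × 0.6363 = 0.02313 mol
Let x = n(NaOH), y = n(Na2CO3).
Titrant: 1x + 2y = 0.02313;  mass: 40.00x + 105.99y = 1.150
Solving, x = 5.829 × 10^-3 mol, y = 8.650 × 10^-3 mol
mass of NaOH = 5.829 × 10^-3 × 40.00 = 0.2332 g
% NaOH = 0.2332 / 1.150 × 100 = 20.27 %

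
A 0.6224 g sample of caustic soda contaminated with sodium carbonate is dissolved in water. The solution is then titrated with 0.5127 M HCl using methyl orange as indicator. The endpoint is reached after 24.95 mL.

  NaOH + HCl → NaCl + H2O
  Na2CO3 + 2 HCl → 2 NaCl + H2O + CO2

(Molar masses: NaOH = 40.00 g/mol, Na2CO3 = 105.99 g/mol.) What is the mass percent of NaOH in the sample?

27.45 %

n(HCl) = 0.02495 × 0.5127 = 0.01279 mol
Let x = n(NaOH), y = n(Na2CO3).
Titrant: 1x + 2y = 0.01279;  mass: 40.00x + 105.99y = 0.6224
Solving, x = 4.271 × 10^-3 mol, y = 4.260 × 10^-3 mol
mass of NaOH = 4.271 × 10^-3 × 40.00 = 0.1708 g
% NaOH = 0.1708 / 0.6224 × 100 = 27.45 %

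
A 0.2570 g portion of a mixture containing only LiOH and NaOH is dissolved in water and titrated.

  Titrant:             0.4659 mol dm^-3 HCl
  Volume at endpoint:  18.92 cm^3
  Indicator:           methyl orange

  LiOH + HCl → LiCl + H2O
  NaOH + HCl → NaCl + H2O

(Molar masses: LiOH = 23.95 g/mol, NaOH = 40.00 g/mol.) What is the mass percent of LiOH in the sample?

n(HCl) = 0.01892 × 0.4659 = 8.815 × 10^-3 mol
Let x = n(LiOH), y = n(NaOH).
Titrant: 1x + 1y = 8.815 × 10^-3;  mass: 23.95x + 40.00y = 0.2570
Solving, x = 5.956 × 10^-3 mol, y = 2.859 × 10^-3 mol
mass of LiOH = 5.956 × 10^-3 × 23.95 = 0.1426 g
% LiOH = 0.1426 / 0.2570 × 100 = 55.50 %

55.50 %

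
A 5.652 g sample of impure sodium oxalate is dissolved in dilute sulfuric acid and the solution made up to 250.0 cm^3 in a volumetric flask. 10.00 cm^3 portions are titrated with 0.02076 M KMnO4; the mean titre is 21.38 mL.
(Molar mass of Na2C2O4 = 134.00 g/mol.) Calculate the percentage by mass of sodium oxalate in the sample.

2 MnO4^- + 5 C2O4^2- + 16 H^+ → 2 Mn^2+ + 10 CO2 + 8 H2O
n(KMnO4) per titration = 0.02138 × 0.02076 = 4.438 × 10^-4 mol
From the 5:2 ratio, n(Na2C2O4) in each aliquot = 5/2 × 4.438 × 10^-4 = 1.110 × 10^-3 mol
n(Na2C2O4) in the whole flask = 1.110 × 10^-3 × 250.0/10.00 = 0.02774 mol
mass of Na2C2O4 = 0.02774 × 134.00 = 3.717 g
% Na2C2O4 = 3.717 / 5.652 × 100 = 65.77 %

65.77 %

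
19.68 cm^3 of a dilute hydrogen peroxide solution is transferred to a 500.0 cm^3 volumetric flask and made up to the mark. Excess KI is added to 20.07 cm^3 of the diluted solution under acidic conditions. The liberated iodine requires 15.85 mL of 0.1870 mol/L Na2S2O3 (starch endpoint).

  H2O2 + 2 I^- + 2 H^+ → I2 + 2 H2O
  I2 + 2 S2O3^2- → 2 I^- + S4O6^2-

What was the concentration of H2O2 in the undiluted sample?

n(S2O3^2-) = 0.01585 × 0.1870 = 2.964 × 10^-3 mol
n(I2) = n(S2O3^2-)/2 = 1.482 × 10^-3 mol
n(H2O2) in the aliquot = 1.482 × 10^-3 mol (1:1 ratio)
[H2O2]_dilute = 1.482 × 10^-3 / 0.02007 = 0.07384 mol/L
[H2O2]_original = 0.07384 × 500.0/19.68 = 1.876 mol/L

1.876 mol/L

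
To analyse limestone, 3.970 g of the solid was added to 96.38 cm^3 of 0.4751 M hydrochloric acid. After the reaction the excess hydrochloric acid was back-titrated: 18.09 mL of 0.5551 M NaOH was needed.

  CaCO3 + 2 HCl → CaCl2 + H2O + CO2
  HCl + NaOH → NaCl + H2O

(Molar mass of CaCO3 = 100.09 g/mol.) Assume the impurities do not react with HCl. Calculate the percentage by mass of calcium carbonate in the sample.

n(HCl) added = 0.09638 × 0.4751 = 0.04579 mol
n(NaOH) used in back-titration = 0.01809 × 0.5551 = 0.01004 mol
n(HCl) left over = 0.01004 mol (1:1 ratio)
n(HCl) consumed by analyte = 0.04579 − 0.01004 = 0.03575 mol
From the 1:2 ratio, n(CaCO3) = 1/2 × 0.03575 = 0.01787 mol
mass of CaCO3 = 0.01787 × 100.09 = 1.789 g
% CaCO3 = 1.789 / 3.970 × 100 = 45.06 %

45.06 %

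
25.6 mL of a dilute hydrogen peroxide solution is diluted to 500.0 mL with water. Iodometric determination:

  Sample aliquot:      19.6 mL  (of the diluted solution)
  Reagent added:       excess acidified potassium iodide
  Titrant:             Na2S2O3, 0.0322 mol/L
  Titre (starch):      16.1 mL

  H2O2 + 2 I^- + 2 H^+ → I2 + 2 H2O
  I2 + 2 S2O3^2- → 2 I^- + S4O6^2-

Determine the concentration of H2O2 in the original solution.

n(S2O3^2-) = 0.0161 × 0.0322 = 5.18 × 10^-4 mol
n(I2) = n(S2O3^2-)/2 = 2.59 × 10^-4 mol
n(H2O2) in the aliquot = 2.59 × 10^-4 mol (1:1 ratio)
[H2O2]_dilute = 2.59 × 10^-4 / 0.0196 = 0.0132 mol/L
[H2O2]_original = 0.0132 × 500.0/25.6 = 0.258 mol/L

0.258 mol/L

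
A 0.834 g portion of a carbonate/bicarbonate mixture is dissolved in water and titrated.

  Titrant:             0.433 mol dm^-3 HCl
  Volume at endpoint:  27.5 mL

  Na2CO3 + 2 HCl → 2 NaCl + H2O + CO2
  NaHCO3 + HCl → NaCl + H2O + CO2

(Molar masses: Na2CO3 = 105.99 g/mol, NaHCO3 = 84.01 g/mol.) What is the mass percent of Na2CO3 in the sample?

n(HCl) = 0.0275 × 0.433 = 0.0119 mol
Let x = n(Na2CO3), y = n(NaHCO3).
Titrant: 2x + 1y = 0.0119;  mass: 105.99x + 84.01y = 0.834
Solving, x = 2.68 × 10^-3 mol, y = 6.54 × 10^-3 mol
mass of Na2CO3 = 2.68 × 10^-3 × 105.99 = 0.284 g
% Na2CO3 = 0.284 / 0.834 × 100 = 34.1 %

34.1 %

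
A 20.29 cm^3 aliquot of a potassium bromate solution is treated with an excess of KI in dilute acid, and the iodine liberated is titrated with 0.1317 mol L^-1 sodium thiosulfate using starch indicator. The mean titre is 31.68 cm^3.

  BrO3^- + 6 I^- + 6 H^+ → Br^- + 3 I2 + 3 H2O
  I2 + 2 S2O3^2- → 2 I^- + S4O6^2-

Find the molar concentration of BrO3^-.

n(S2O3^2-) = 0.03168 × 0.1317 = 4.172 × 10^-3 mol
n(I2) = n(S2O3^2-)/2 = 2.086 × 10^-3 mol
From the 1:3 ratio, n(BrO3^-) in the aliquot = 1/3 × 2.086 × 10^-3 = 6.954 × 10^-4 mol
[BrO3^-] = 6.954 × 10^-4 / 0.02029 = 0.03427 mol/L

0.03427 mol/L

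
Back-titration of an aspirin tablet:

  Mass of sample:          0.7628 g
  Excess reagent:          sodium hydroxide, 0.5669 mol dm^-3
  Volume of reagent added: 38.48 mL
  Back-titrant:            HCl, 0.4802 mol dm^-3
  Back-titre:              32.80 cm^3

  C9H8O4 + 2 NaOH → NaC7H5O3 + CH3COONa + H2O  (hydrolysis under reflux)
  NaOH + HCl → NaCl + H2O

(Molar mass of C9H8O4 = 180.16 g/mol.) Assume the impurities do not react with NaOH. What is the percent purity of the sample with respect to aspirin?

n(NaOH) added = 0.03848 × 0.5669 = 0.02181 mol
n(HCl) used in back-titration = 0.03280 × 0.4802 = 0.01575 mol
n(NaOH) left over = 0.01575 mol (1:1 ratio)
n(NaOH) consumed by analyte = 0.02181 − 0.01575 = 6.064 × 10^-3 mol
From the 1:2 ratio, n(C9H8O4) = 1/2 × 6.064 × 10^-3 = 3.032 × 10^-3 mol
mass of C9H8O4 = 3.032 × 10^-3 × 180.16 = 0.5462 g
% C9H8O4 = 0.5462 / 0.7628 × 100 = 71.61 %

71.61 %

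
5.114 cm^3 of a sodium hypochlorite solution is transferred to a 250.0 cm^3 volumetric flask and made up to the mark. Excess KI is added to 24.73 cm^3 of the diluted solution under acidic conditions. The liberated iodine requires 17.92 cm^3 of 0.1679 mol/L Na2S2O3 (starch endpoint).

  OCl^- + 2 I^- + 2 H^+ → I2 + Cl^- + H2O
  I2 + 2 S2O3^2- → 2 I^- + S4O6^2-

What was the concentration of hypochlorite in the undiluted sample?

n(S2O3^2-) = 0.01792 × 0.1679 = 3.009 × 10^-3 mol
n(I2) = n(S2O3^2-)/2 = 1.504 × 10^-3 mol
n(OCl^-) in the aliquot = 1.504 × 10^-3 mol (1:1 ratio)
[OCl^-]_dilute = 1.504 × 10^-3 / 0.02473 = 0.06083 mol/L
[OCl^-]_original = 0.06083 × 250.0/5.114 = 2.974 mol/L

2.974 mol/L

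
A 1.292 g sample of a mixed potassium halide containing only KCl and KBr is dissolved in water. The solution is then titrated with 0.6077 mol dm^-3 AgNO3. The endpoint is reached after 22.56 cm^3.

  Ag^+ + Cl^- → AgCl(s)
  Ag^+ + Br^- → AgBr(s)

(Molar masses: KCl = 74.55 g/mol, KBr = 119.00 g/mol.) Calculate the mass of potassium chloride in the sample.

n(AgNO3) = 0.02256 × 0.6077 = 0.01371 mol
Let x = n(KCl), y = n(KBr).
Titrant: 1x + 1y = 0.01371;  mass: 74.55x + 119.00y = 1.292
Solving, x = 7.637 × 10^-3 mol, y = 6.073 × 10^-3 mol
mass of KCl = 7.637 × 10^-3 × 74.55 = 0.5693 g

0.5693 g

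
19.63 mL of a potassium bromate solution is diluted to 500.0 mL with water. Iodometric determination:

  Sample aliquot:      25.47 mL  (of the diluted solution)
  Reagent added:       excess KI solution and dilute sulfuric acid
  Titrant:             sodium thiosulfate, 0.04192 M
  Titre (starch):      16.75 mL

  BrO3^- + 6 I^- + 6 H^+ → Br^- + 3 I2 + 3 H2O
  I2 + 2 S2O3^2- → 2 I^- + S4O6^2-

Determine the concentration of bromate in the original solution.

0.1170 M

n(S2O3^2-) = 0.01675 × 0.04192 = 7.022 × 10^-4 mol
n(I2) = n(S2O3^2-)/2 = 3.511 × 10^-4 mol
From the 1:3 ratio, n(BrO3^-) in the aliquot = 1/3 × 3.511 × 10^-4 = 1.170 × 10^-4 mol
[BrO3^-]_dilute = 1.170 × 10^-4 / 0.02547 = 0.004595 mol/L
[BrO3^-]_original = 0.004595 × 500.0/19.63 = 0.1170 mol/L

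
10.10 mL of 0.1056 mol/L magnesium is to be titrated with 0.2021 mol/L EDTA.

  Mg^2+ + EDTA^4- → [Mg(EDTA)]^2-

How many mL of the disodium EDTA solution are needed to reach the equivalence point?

5.277 mL

n(Mg2+) = 0.01010 L × 0.1056 mol/L = 1.067 × 10^-3 mol
n(EDTA) = 1.067 × 10^-3 mol (1:1 stoichiometry)
V(EDTA) = 1.067 × 10^-3 mol / 0.2021 mol/L = 0.005277 L = 5.277 mL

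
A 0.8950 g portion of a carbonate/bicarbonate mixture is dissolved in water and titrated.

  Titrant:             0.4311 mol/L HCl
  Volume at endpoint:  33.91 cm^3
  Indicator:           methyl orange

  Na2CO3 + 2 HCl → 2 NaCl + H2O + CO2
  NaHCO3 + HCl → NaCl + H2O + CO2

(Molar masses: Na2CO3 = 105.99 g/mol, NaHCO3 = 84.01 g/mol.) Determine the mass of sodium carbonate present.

0.5692 g

n(HCl) = 0.03391 × 0.4311 = 0.01462 mol
Let x = n(Na2CO3), y = n(NaHCO3).
Titrant: 2x + 1y = 0.01462;  mass: 105.99x + 84.01y = 0.8950
Solving, x = 5.370 × 10^-3 mol, y = 3.878 × 10^-3 mol
mass of Na2CO3 = 5.370 × 10^-3 × 105.99 = 0.5692 g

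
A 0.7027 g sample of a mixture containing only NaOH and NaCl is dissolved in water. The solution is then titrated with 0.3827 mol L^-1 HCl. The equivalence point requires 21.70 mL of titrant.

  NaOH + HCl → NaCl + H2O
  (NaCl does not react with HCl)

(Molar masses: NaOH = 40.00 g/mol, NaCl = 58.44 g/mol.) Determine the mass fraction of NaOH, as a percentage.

47.27 %

n(HCl) = 0.02170 × 0.3827 = 8.305 × 10^-3 mol
Let x = n(NaOH), y = n(NaCl).
Titrant: 1x = 8.305 × 10^-3;  mass: 40.00x + 58.44y = 0.7027
Solving, x = 8.305 × 10^-3 mol, y = 6.340 × 10^-3 mol
mass of NaOH = 8.305 × 10^-3 × 40.00 = 0.3322 g
% NaOH = 0.3322 / 0.7027 × 100 = 47.27 %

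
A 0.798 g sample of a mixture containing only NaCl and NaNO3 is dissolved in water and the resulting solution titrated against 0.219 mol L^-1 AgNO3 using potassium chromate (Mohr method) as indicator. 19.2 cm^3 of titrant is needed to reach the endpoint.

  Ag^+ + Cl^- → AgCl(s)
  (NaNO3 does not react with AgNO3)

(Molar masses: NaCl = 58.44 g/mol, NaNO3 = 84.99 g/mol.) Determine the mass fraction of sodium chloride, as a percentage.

30.8 %

n(AgNO3) = 0.0192 × 0.219 = 4.20 × 10^-3 mol
Let x = n(NaCl), y = n(NaNO3).
Titrant: 1x = 4.20 × 10^-3;  mass: 58.44x + 84.99y = 0.798
Solving, x = 4.20 × 10^-3 mol, y = 6.50 × 10^-3 mol
mass of NaCl = 4.20 × 10^-3 × 58.44 = 0.246 g
% NaCl = 0.246 / 0.798 × 100 = 30.8 %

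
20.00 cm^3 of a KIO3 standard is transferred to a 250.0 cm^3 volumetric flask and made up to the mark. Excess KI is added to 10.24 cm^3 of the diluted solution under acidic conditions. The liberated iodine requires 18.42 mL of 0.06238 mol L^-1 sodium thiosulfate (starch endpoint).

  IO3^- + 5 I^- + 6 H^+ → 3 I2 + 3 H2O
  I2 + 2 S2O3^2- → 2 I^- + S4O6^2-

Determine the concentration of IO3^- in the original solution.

n(S2O3^2-) = 0.01842 × 0.06238 = 1.149 × 10^-3 mol
n(I2) = n(S2O3^2-)/2 = 5.745 × 10^-4 mol
From the 1:3 ratio, n(IO3^-) in the aliquot = 1/3 × 5.745 × 10^-4 = 1.915 × 10^-4 mol
[IO3^-]_dilute = 1.915 × 10^-4 / 0.01024 = 0.01870 mol/L
[IO3^-]_original = 0.01870 × 250.0/20.00 = 0.2338 mol/L

0.2338 mol/L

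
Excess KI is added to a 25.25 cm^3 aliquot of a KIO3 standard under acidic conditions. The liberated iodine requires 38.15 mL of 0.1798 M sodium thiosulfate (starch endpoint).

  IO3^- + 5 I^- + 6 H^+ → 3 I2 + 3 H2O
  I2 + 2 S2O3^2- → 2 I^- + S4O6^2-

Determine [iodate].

0.04528 M

n(S2O3^2-) = 0.03815 × 0.1798 = 6.859 × 10^-3 mol
n(I2) = n(S2O3^2-)/2 = 3.430 × 10^-3 mol
From the 1:3 ratio, n(IO3^-) in the aliquot = 1/3 × 3.430 × 10^-3 = 1.143 × 10^-3 mol
[IO3^-] = 1.143 × 10^-3 / 0.02525 = 0.04528 mol/L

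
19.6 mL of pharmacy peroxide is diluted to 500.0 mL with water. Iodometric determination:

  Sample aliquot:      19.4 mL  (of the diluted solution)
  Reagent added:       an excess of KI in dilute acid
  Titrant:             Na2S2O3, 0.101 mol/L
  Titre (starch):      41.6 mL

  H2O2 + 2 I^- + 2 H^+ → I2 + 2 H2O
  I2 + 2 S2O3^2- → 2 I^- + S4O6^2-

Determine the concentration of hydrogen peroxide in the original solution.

2.76 mol/L

n(S2O3^2-) = 0.0416 × 0.101 = 4.20 × 10^-3 mol
n(I2) = n(S2O3^2-)/2 = 2.10 × 10^-3 mol
n(H2O2) in the aliquot = 2.10 × 10^-3 mol (1:1 ratio)
[H2O2]_dilute = 2.10 × 10^-3 / 0.0194 = 0.108 mol/L
[H2O2]_original = 0.108 × 500.0/19.6 = 2.76 mol/L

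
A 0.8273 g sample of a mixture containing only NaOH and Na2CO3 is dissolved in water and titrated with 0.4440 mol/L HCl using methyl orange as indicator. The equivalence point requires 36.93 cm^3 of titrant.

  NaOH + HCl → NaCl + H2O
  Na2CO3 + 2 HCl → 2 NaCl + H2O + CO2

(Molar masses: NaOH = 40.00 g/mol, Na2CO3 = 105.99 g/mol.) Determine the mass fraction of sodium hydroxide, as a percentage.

n(HCl) = 0.03693 × 0.4440 = 0.01640 mol
Let x = n(NaOH), y = n(Na2CO3).
Titrant: 1x + 2y = 0.01640;  mass: 40.00x + 105.99y = 0.8273
Solving, x = 3.205 × 10^-3 mol, y = 6.596 × 10^-3 mol
mass of NaOH = 3.205 × 10^-3 × 40.00 = 0.1282 g
% NaOH = 0.1282 / 0.8273 × 100 = 15.50 %

15.50 %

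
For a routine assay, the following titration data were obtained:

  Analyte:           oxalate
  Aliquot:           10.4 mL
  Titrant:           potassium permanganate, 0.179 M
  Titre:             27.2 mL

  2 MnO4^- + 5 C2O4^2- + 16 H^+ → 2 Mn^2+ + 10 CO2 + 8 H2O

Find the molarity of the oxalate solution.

1.17 M

n(KMnO4) = 0.0272 L × 0.179 mol/L = 4.87 × 10^-3 mol
From the 5:2 mole ratio, n(C2O4^2-) = 5/2 × 4.87 × 10^-3 = 0.0122 mol
[C2O4^2-] = 0.0122 mol / 0.0104 L = 1.17 mol/L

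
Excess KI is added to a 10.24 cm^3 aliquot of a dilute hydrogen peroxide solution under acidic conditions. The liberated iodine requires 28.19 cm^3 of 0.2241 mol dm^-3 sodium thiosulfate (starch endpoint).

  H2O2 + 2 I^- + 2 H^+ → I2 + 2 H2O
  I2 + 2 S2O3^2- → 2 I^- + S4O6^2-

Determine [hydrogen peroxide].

n(S2O3^2-) = 0.02819 × 0.2241 = 6.317 × 10^-3 mol
n(I2) = n(S2O3^2-)/2 = 3.159 × 10^-3 mol
n(H2O2) in the aliquot = 3.159 × 10^-3 mol (1:1 ratio)
[H2O2] = 3.159 × 10^-3 / 0.01024 = 0.3085 mol/L

0.3085 mol/L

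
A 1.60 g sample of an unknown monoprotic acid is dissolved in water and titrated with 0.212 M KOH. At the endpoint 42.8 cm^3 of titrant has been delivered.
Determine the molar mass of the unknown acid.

176 g/mol

n(KOH) = 0.0428 L × 0.212 mol/L = 9.07 × 10^-3 mol
n(HA) = 9.07 × 10^-3 mol (1:1 ratio)
M = m / n = 1.60 g / 9.07 × 10^-3 mol = 176 g/mol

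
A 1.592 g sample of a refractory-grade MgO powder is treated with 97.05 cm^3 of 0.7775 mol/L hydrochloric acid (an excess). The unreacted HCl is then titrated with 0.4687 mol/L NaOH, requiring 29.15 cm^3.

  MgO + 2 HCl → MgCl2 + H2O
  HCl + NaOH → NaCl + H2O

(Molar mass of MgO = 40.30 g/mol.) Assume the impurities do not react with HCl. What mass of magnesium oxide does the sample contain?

1.245 g

n(HCl) added = 0.09705 × 0.7775 = 0.07546 mol
n(NaOH) used in back-titration = 0.02915 × 0.4687 = 0.01366 mol
n(HCl) left over = 0.01366 mol (1:1 ratio)
n(HCl) consumed by analyte = 0.07546 − 0.01366 = 0.06179 mol
From the 1:2 ratio, n(MgO) = 1/2 × 0.06179 = 0.03090 mol
mass of MgO = 0.03090 × 40.30 = 1.245 g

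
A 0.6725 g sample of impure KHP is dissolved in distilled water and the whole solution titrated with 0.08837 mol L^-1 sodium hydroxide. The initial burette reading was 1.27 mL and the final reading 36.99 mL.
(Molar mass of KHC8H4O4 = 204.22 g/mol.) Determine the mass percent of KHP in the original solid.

95.86 %

KHC8H4O4 + NaOH → KNaC8H4O4 + H2O
n(NaOH) = 0.03572 L × 0.08837 mol/L = 3.157 × 10^-3 mol
n(KHC8H4O4) = 3.157 × 10^-3 mol (1:1 ratio)
mass of KHC8H4O4 = 3.157 × 10^-3 × 204.22 g/mol = 0.6446 g
% KHC8H4O4 = 0.6446 / 0.6725 × 100 = 95.86 %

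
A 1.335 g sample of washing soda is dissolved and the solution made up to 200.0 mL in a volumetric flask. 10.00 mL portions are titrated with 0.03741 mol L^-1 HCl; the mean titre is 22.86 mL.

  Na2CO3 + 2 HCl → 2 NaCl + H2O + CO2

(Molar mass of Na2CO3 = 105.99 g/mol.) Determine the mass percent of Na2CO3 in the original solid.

n(HCl) per titration = 0.02286 × 0.03741 = 8.552 × 10^-4 mol
From the 1:2 ratio, n(Na2CO3) in each aliquot = 1/2 × 8.552 × 10^-4 = 4.276 × 10^-4 mol
n(Na2CO3) in the whole flask = 4.276 × 10^-4 × 200.0/10.00 = 8.552 × 10^-3 mol
mass of Na2CO3 = 8.552 × 10^-3 × 105.99 = 0.9064 g
% Na2CO3 = 0.9064 / 1.335 × 100 = 67.90 %

67.90 %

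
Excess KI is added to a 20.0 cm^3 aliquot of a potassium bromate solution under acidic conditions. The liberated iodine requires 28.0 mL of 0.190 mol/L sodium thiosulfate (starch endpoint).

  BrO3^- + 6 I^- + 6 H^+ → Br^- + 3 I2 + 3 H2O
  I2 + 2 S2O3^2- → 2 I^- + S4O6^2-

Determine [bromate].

n(S2O3^2-) = 0.0280 × 0.190 = 5.32 × 10^-3 mol
n(I2) = n(S2O3^2-)/2 = 2.66 × 10^-3 mol
From the 1:3 ratio, n(BrO3^-) in the aliquot = 1/3 × 2.66 × 10^-3 = 8.87 × 10^-4 mol
[BrO3^-] = 8.87 × 10^-4 / 0.0200 = 0.0443 mol/L

0.0443 mol/L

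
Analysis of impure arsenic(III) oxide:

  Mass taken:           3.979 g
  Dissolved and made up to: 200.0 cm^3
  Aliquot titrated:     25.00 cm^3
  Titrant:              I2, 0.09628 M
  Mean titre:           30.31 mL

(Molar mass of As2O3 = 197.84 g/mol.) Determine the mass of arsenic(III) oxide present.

2.309 g

As2O3 + 2 I2 + 2 H2O → As2O5 + 4 HI
n(I2) per titration = 0.03031 × 0.09628 = 2.918 × 10^-3 mol
From the 1:2 ratio, n(As2O3) in each aliquot = 1/2 × 2.918 × 10^-3 = 1.459 × 10^-3 mol
n(As2O3) in the whole flask = 1.459 × 10^-3 × 200.0/25.00 = 0.01167 mol
mass of As2O3 = 0.01167 × 197.84 = 2.309 g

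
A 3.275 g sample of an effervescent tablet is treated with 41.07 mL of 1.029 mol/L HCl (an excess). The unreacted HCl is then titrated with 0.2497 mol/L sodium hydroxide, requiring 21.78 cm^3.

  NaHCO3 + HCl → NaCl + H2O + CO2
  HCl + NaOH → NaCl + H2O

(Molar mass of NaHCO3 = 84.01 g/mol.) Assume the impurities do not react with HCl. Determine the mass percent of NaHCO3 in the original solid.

n(HCl) added = 0.04107 × 1.029 = 0.04226 mol
n(NaOH) used in back-titration = 0.02178 × 0.2497 = 5.438 × 10^-3 mol
n(HCl) left over = 5.438 × 10^-3 mol (1:1 ratio)
n(HCl) consumed by analyte = 0.04226 − 5.438 × 10^-3 = 0.03682 mol
n(NaHCO3) = 0.03682 mol (1:1 ratio)
mass of NaHCO3 = 0.03682 × 84.01 = 3.093 g
% NaHCO3 = 3.093 / 3.275 × 100 = 94.46 %

94.46 %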